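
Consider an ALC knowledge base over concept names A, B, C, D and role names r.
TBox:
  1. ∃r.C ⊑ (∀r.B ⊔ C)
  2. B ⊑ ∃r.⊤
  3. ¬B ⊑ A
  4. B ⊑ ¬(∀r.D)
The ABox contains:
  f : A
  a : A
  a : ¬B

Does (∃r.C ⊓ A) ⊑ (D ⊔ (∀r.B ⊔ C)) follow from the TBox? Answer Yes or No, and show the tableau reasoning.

1. (∃r.C ⊓ A) ⊑ (D ⊔ (∀r.B ⊔ C))  ⇔  ((∃r.C ⊓ A) ⊓ (¬D ⊓ (∃r.¬B ⊓ ¬C))) unsat w.r.t. T
   all branches close; clash {C, ¬C} at x₀
2. Hence (∃r.C ⊓ A) ⊑ (D ⊔ (∀r.B ⊔ C)): entailed.

Yes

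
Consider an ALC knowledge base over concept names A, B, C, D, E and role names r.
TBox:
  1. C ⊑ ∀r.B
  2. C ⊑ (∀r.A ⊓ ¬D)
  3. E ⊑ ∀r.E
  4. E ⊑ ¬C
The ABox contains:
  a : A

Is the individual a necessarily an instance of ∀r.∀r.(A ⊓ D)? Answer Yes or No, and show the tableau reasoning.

No

1. a : ∀r.∀r.(A ⊓ D)?  L(a) = {A} ∪ {∃r.∃r.(¬A ⊔ ¬D)}
   open: L(a) ⊇ {A, ¬C, ¬E, ∃r.∃r.(¬A ⊔ ¬D)} (+ ∃-successors) — a ∉ ∀r.∀r.(A ⊓ D) possible
2. Hence a : ∀r.∀r.(A ⊓ D): not entailed.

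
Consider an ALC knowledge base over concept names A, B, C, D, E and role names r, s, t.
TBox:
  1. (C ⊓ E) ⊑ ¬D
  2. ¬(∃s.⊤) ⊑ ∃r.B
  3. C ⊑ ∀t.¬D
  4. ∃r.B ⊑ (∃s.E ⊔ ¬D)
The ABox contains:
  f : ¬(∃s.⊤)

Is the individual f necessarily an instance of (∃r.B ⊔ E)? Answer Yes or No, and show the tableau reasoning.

Yes

1. f : (∃r.B ⊔ E)?  L(f) = {¬(∃s.⊤)} ∪ {(∀r.¬B ⊓ ¬E)}
   clash {B, ¬B} at an ∃-successor — f ∈ (∃r.B ⊔ E)
2. Hence f : (∃r.B ⊔ E): entailed.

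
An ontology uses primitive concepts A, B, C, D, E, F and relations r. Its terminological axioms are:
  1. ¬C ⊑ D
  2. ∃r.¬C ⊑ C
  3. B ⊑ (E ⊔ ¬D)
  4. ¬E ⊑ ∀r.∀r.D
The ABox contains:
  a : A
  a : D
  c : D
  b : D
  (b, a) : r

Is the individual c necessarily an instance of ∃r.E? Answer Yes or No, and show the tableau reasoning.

1. c : ∃r.E?  L(c) = {D} ∪ {∀r.¬E}
   open: L(c) ⊇ {D, E, ¬B, ∀r.C, ∀r.¬E} — c ∉ ∃r.E possible
2. Hence c : ∃r.E: not entailed.

No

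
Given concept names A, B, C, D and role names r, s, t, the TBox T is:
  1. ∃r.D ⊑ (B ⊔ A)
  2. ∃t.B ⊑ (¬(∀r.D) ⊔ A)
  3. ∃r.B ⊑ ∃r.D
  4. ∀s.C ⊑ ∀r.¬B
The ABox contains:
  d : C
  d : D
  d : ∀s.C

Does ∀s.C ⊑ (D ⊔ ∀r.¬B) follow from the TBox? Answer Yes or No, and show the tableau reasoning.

Yes

1. ∀s.C ⊑ (D ⊔ ∀r.¬B)  ⇔  (∀s.C ⊓ (¬D ⊓ ∃r.B)) unsat w.r.t. T
   all branches close; clash {B, ¬B} at an ∃-successor
2. Hence ∀s.C ⊑ (D ⊔ ∀r.¬B): entailed.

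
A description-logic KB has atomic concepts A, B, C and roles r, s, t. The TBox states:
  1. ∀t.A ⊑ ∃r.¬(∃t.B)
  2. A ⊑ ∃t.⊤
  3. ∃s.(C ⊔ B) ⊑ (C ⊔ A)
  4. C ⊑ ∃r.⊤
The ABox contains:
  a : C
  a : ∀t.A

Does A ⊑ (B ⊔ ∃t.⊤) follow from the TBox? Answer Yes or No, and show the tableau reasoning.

Yes

1. A ⊑ (B ⊔ ∃t.⊤)  ⇔  (A ⊓ (¬B ⊓ ∀t.⊥)) unsat w.r.t. T
   all branches close; clash ⊥ at an ∃-successor
2. Hence A ⊑ (B ⊔ ∃t.⊤): entailed.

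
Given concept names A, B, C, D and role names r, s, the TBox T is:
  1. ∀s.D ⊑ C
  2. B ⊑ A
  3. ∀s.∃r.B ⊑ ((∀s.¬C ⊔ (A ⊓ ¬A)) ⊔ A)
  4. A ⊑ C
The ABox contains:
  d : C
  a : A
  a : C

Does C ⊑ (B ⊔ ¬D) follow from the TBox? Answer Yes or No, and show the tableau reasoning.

No

1. C ⊑ (B ⊔ ¬D)  ⇔  (C ⊓ (¬B ⊓ D)) unsat w.r.t. T
   open: L(x₀) ⊇ {C, D, ¬B, ∃s.∀r.¬B} (+ ∃-successors)
2. Hence C ⊑ (B ⊔ ¬D): not entailed.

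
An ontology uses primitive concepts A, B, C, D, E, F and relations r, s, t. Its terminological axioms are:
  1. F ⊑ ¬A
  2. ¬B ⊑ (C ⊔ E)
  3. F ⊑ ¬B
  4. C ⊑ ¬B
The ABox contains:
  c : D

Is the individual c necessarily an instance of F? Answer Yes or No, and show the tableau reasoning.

1. c : F?  L(c) = {D} ∪ {¬F}
   open: L(c) ⊇ {B, D, ¬C, ¬F} — c ∉ F possible
2. Hence c : F: not entailed.

No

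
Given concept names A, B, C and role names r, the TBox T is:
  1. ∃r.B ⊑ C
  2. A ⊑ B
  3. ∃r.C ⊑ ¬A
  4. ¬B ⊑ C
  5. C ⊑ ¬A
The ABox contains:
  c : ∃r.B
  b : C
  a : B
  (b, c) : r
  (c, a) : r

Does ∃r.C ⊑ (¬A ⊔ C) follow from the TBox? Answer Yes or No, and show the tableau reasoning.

Yes

1. ∃r.C ⊑ (¬A ⊔ C)  ⇔  (∃r.C ⊓ (A ⊓ ¬C)) unsat w.r.t. T
   all branches close; clash {C, ¬C} at x₀
2. Hence ∃r.C ⊑ (¬A ⊔ C): entailed.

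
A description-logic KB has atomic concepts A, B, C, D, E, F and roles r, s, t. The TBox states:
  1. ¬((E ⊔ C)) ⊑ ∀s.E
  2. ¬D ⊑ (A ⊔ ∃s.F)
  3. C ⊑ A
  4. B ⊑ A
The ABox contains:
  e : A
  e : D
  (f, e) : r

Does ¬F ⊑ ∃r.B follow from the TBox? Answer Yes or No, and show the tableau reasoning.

1. ¬F ⊑ ∃r.B  ⇔  (¬F ⊓ ∀r.¬B) unsat w.r.t. T
   open: L(x₀) ⊇ {D, E, ¬B, ¬C, ¬F, …}
2. Hence ¬F ⊑ ∃r.B: not entailed.

No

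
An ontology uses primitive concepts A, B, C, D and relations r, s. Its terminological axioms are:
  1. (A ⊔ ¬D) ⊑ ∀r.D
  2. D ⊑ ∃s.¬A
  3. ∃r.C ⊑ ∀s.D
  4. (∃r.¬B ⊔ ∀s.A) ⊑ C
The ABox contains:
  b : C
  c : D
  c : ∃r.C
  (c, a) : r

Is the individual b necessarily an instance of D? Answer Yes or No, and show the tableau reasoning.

1. b : D?  L(b) = {C} ∪ {¬D}
   open: L(b) ⊇ {C, ¬D, ∀r.D, ∀r.¬C} — b ∉ D possible
2. Hence b : D: not entailed.

No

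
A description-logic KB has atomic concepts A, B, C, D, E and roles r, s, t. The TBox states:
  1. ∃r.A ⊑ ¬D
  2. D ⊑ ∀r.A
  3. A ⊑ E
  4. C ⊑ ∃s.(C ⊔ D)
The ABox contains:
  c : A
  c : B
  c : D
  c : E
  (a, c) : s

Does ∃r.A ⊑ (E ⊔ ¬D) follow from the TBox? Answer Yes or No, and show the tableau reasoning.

Yes

1. ∃r.A ⊑ (E ⊔ ¬D)  ⇔  (∃r.A ⊓ (¬E ⊓ D)) unsat w.r.t. T
   all branches close; clash {E, ¬E} at x₀
2. Hence ∃r.A ⊑ (E ⊔ ¬D): entailed.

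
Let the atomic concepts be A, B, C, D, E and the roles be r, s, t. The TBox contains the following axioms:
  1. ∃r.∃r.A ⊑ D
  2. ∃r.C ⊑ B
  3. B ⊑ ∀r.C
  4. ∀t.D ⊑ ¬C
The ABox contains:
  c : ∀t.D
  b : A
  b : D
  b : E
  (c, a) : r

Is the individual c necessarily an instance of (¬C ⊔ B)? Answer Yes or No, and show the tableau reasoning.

Yes

1. c : (¬C ⊔ B)?  L(c) = {∀t.D} ∪ {(C ⊓ ¬B)}
   clash {B, ¬B} at c — c ∈ (¬C ⊔ B)
2. Hence c : (¬C ⊔ B): entailed.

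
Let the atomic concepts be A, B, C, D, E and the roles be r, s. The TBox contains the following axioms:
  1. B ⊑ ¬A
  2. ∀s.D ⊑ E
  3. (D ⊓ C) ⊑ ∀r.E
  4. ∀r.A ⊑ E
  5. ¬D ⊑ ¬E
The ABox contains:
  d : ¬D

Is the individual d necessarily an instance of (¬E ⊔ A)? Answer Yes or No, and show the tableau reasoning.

1. d : (¬E ⊔ A)?  L(d) = {¬D} ∪ {(E ⊓ ¬A)}
   clash {E, ¬E} at d — d ∈ (¬E ⊔ A)
2. Hence d : (¬E ⊔ A): entailed.

Yes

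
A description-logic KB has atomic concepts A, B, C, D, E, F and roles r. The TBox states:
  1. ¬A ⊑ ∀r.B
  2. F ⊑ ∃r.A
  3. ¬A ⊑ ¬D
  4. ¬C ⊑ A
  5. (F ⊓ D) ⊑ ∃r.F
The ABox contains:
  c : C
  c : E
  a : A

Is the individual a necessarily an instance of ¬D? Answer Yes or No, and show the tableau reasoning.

1. a : ¬D?  L(a) = {A} ∪ {D}
   open: L(a) ⊇ {A, D, ¬F} — a ∉ ¬D possible
2. Hence a : ¬D: not entailed.

No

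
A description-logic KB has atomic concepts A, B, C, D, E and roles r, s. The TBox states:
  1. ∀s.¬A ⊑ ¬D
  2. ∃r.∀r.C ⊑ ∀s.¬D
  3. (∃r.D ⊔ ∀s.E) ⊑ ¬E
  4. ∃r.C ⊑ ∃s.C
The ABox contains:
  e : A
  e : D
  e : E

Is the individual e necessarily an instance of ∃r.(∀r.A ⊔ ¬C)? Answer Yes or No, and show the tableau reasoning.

No

1. e : ∃r.(∀r.A ⊔ ¬C)?  L(e) = {A, D, E} ∪ {∀r.(∃r.¬A ⊓ C)}
   open: L(e) ⊇ {A, D, E, ∀r.(∃r.¬A ⊓ C), ∀r.¬C, …} (+ ∃-successors) — e ∉ ∃r.(∀r.A ⊔ ¬C) possible
2. Hence e : ∃r.(∀r.A ⊔ ¬C): not entailed.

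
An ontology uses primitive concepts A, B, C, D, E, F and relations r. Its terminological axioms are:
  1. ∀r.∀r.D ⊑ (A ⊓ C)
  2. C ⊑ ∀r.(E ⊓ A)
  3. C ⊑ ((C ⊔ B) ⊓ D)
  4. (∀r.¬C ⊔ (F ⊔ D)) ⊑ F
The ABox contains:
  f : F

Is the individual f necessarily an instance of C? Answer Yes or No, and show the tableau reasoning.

No

1. f : C?  L(f) = {F} ∪ {¬C}
   open: L(f) ⊇ {F, ¬C, ∃r.∃r.¬D} (+ ∃-successors) — f ∉ C possible
2. Hence f : C: not entailed.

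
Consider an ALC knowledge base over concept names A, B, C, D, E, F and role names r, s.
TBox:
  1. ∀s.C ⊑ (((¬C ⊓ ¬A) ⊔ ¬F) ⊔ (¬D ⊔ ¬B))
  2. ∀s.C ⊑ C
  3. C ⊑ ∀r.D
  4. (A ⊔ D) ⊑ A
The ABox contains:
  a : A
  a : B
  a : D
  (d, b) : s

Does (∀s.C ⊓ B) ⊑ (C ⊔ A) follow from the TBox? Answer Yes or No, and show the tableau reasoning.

1. (∀s.C ⊓ B) ⊑ (C ⊔ A)  ⇔  ((∀s.C ⊓ B) ⊓ (¬C ⊓ ¬A)) unsat w.r.t. T
   all branches close; clash {A, ¬A} at x₀
2. Hence (∀s.C ⊓ B) ⊑ (C ⊔ A): entailed.

Yes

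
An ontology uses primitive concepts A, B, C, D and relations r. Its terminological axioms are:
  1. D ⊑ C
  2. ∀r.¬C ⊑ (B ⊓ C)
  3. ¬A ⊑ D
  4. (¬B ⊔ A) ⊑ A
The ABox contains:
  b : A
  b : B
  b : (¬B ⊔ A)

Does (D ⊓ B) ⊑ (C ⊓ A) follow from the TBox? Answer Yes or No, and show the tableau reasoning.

1. (D ⊓ B) ⊑ (C ⊓ A)  ⇔  ((D ⊓ B) ⊓ (¬C ⊔ ¬A)) unsat w.r.t. T
   apply at x₀: D⊑C
   open: L(x₀) ⊇ {B, C, D, ¬A, ∃r.C} (+ ∃-successors)
2. Hence (D ⊓ B) ⊑ (C ⊓ A): not entailed.

No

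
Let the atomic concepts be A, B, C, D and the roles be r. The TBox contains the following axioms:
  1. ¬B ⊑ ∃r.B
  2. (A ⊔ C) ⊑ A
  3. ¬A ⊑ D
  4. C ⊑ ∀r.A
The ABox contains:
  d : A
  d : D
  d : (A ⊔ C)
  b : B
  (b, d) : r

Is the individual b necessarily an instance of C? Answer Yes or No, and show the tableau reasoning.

1. b : C?  L(b) = {B} ∪ {¬C}
   open: L(b) ⊇ {A, B, ¬C} — b ∉ C possible
2. Hence b : C: not entailed.

No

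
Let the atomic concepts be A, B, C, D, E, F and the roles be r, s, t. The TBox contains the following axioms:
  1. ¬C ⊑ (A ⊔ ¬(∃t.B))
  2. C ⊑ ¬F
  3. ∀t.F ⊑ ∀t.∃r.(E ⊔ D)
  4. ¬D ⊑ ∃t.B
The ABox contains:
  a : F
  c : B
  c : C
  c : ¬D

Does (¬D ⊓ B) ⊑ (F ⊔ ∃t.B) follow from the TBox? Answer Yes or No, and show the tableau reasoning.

1. (¬D ⊓ B) ⊑ (F ⊔ ∃t.B)  ⇔  ((¬D ⊓ B) ⊓ (¬F ⊓ ∀t.¬B)) unsat w.r.t. T
   all branches close; clash {B, ¬B} at an ∃-successor
2. Hence (¬D ⊓ B) ⊑ (F ⊔ ∃t.B): entailed.

Yes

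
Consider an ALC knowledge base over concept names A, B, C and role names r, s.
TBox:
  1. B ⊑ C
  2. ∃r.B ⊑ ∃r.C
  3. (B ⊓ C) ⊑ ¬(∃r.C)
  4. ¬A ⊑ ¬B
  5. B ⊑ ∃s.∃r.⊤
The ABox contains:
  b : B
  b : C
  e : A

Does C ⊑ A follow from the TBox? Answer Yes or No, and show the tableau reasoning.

1. C ⊑ A  ⇔  (C ⊓ ¬A) unsat w.r.t. T
   apply at x₀: ¬A⊑¬B
   open: L(x₀) ⊇ {C, ¬A, ¬B, ∀r.¬B}
2. Hence C ⊑ A: not entailed.

No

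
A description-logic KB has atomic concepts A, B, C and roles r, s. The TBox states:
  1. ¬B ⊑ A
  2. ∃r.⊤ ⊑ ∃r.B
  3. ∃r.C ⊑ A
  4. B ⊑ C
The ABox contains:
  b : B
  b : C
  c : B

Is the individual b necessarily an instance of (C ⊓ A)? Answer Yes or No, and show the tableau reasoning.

No

1. b : (C ⊓ A)?  L(b) = {B, C} ∪ {(¬C ⊔ ¬A)}
   open: L(b) ⊇ {B, C, ¬A, ∀r.¬C, ∀r.⊥} — b ∉ (C ⊓ A) possible
2. Hence b : (C ⊓ A): not entailed.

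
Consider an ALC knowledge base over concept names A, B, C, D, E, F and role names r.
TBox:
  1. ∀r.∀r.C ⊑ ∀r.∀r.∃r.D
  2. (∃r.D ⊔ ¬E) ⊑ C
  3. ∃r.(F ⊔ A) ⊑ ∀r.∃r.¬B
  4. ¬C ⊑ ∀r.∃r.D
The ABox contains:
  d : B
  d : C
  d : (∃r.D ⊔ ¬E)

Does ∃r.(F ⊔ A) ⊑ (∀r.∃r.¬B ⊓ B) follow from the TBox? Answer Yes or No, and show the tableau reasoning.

1. ∃r.(F ⊔ A) ⊑ (∀r.∃r.¬B ⊓ B)  ⇔  (∃r.(F ⊔ A) ⊓ (∃r.∀r.B ⊔ ¬B)) unsat w.r.t. T
   apply at x₀: ∃r.(F ⊔ A)⊑∀r.∃r.¬B
   open: L(x₀) ⊇ {C, ¬B, ∀r.∃r.¬B, ∃r.(F ⊔ A), ∃r.∃r.¬C} (+ ∃-successors)
2. Hence ∃r.(F ⊔ A) ⊑ (∀r.∃r.¬B ⊓ B): not entailed.

No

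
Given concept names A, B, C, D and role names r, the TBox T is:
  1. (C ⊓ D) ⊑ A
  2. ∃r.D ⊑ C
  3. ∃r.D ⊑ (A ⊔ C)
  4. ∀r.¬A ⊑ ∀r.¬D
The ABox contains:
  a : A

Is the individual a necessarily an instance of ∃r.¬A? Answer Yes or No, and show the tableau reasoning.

1. a : ∃r.¬A?  L(a) = {A} ∪ {∀r.A}
   open: L(a) ⊇ {A, ∀r.A, ∀r.¬D} — a ∉ ∃r.¬A possible
2. Hence a : ∃r.¬A: not entailed.

No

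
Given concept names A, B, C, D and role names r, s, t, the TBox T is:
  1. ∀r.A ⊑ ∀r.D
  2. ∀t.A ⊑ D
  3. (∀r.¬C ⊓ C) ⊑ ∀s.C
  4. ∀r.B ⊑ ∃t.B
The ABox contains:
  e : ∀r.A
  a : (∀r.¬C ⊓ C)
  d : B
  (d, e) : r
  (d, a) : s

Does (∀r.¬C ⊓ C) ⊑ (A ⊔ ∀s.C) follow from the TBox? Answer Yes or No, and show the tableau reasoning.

1. (∀r.¬C ⊓ C) ⊑ (A ⊔ ∀s.C)  ⇔  ((∀r.¬C ⊓ C) ⊓ (¬A ⊓ ∃s.¬C)) unsat w.r.t. T
   all branches close; clash {C, ¬C} at an ∃-successor
2. Hence (∀r.¬C ⊓ C) ⊑ (A ⊔ ∀s.C): entailed.

Yes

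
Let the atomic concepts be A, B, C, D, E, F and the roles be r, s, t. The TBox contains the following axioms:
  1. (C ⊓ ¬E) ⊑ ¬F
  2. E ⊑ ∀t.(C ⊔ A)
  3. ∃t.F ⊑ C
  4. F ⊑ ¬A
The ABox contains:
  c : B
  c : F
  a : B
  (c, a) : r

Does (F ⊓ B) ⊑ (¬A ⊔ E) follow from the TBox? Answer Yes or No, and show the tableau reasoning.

Yes

1. (F ⊓ B) ⊑ (¬A ⊔ E)  ⇔  ((F ⊓ B) ⊓ (A ⊓ ¬E)) unsat w.r.t. T
   all branches close; clash {A, ¬A} at x₀
2. Hence (F ⊓ B) ⊑ (¬A ⊔ E): entailed.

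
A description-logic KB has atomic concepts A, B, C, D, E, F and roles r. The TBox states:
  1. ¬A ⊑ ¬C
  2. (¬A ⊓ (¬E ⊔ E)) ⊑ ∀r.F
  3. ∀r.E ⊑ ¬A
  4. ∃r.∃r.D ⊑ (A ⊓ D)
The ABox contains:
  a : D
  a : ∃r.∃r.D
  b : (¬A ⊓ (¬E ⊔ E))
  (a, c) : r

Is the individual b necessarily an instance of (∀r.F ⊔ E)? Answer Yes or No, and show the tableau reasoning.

1. b : (∀r.F ⊔ E)?  L(b) = {(¬A ⊓ (¬E ⊔ E))} ∪ {(∃r.¬F ⊓ ¬E)}
   clash {A, ¬A} at b — b ∈ (∀r.F ⊔ E)
2. Hence b : (∀r.F ⊔ E): entailed.

Yes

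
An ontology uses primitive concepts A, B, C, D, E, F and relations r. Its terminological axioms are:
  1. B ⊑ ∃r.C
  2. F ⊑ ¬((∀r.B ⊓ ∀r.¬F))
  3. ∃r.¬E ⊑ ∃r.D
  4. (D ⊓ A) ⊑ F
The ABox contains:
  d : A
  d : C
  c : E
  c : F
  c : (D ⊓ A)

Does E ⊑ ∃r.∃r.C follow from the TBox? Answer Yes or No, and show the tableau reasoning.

No

1. E ⊑ ∃r.∃r.C  ⇔  (E ⊓ ∀r.∀r.¬C) unsat w.r.t. T
   open: L(x₀) ⊇ {E, ¬B, ¬D, ¬F, ∀r.E, …}
2. Hence E ⊑ ∃r.∃r.C: not entailed.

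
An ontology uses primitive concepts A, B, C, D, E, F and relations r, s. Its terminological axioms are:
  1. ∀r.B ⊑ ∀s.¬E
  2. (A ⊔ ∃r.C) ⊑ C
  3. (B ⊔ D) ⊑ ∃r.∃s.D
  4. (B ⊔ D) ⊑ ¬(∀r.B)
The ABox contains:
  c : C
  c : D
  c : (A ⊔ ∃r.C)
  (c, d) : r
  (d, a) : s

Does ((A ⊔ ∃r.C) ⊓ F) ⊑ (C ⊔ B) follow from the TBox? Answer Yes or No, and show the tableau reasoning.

1. ((A ⊔ ∃r.C) ⊓ F) ⊑ (C ⊔ B)  ⇔  (((A ⊔ ∃r.C) ⊓ F) ⊓ (¬C ⊓ ¬B)) unsat w.r.t. T
   all branches close; clash {C, ¬C} at x₀
2. Hence ((A ⊔ ∃r.C) ⊓ F) ⊑ (C ⊔ B): entailed.

Yes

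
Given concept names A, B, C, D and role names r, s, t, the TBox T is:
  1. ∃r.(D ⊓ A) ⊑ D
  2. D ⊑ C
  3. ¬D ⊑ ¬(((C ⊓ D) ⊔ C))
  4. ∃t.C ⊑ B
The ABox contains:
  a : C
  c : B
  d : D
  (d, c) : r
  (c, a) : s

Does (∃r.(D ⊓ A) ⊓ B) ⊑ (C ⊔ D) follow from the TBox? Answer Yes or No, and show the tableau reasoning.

1. (∃r.(D ⊓ A) ⊓ B) ⊑ (C ⊔ D)  ⇔  ((∃r.(D ⊓ A) ⊓ B) ⊓ (¬C ⊓ ¬D)) unsat w.r.t. T
   all branches close; clash {D, ¬D} at x₀
2. Hence (∃r.(D ⊓ A) ⊓ B) ⊑ (C ⊔ D): entailed.

Yes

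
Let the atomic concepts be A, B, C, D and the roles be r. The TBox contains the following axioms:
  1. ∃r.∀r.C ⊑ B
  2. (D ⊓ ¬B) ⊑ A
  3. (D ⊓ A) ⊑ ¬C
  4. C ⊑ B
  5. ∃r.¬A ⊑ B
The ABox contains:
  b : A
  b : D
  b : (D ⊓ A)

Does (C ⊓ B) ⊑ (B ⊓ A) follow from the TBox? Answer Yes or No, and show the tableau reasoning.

No

1. (C ⊓ B) ⊑ (B ⊓ A)  ⇔  ((C ⊓ B) ⊓ (¬B ⊔ ¬A)) unsat w.r.t. T
   open: L(x₀) ⊇ {B, C, ¬A}
2. Hence (C ⊓ B) ⊑ (B ⊓ A): not entailed.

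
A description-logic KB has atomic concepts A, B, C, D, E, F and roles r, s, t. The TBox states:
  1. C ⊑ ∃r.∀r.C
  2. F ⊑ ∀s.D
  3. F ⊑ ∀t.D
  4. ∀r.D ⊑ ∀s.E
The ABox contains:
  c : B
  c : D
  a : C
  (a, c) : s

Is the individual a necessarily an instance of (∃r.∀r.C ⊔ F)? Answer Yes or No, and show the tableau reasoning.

1. a : (∃r.∀r.C ⊔ F)?  L(a) = {C} ∪ {(∀r.∃r.¬C ⊓ ¬F)}
   clash {C, ¬C} at an ∃-successor — a ∈ (∃r.∀r.C ⊔ F)
2. Hence a : (∃r.∀r.C ⊔ F): entailed.

Yes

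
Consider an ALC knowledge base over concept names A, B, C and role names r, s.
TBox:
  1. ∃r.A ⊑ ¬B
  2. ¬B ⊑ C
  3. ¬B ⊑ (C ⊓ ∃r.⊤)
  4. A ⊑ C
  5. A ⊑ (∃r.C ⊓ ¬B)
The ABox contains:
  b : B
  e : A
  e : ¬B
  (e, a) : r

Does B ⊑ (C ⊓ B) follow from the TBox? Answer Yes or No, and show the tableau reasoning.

No

1. B ⊑ (C ⊓ B)  ⇔  (B ⊓ (¬C ⊔ ¬B)) unsat w.r.t. T
   open: L(x₀) ⊇ {B, ¬A, ¬C, ∀r.¬A}
2. Hence B ⊑ (C ⊓ B): not entailed.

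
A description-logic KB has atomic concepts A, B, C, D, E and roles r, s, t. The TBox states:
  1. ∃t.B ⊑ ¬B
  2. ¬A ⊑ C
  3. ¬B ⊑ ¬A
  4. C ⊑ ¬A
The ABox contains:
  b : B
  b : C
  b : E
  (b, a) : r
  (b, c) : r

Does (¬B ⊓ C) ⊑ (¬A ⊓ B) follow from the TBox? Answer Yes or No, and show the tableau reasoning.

No

1. (¬B ⊓ C) ⊑ (¬A ⊓ B)  ⇔  ((¬B ⊓ C) ⊓ (A ⊔ ¬B)) unsat w.r.t. T
   apply at x₀: ¬B⊑¬A; C⊑¬A
   open: L(x₀) ⊇ {C, ¬A, ¬B}
2. Hence (¬B ⊓ C) ⊑ (¬A ⊓ B): not entailed.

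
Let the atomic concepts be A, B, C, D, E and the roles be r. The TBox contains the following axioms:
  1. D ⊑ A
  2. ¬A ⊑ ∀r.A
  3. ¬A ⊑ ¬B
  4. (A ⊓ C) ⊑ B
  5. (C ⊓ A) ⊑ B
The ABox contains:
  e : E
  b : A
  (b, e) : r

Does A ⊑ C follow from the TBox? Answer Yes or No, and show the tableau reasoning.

1. A ⊑ C  ⇔  (A ⊓ ¬C) unsat w.r.t. T
   open: L(x₀) ⊇ {A, ¬C}
2. Hence A ⊑ C: not entailed.

No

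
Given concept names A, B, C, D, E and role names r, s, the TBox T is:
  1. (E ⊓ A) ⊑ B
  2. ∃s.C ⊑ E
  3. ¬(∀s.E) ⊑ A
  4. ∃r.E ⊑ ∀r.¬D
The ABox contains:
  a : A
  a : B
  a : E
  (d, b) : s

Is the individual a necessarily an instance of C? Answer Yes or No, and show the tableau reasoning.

1. a : C?  L(a) = {A, B, E} ∪ {¬C}
   open: L(a) ⊇ {A, B, E, ¬C, ∀r.¬E} — a ∉ C possible
2. Hence a : C: not entailed.

No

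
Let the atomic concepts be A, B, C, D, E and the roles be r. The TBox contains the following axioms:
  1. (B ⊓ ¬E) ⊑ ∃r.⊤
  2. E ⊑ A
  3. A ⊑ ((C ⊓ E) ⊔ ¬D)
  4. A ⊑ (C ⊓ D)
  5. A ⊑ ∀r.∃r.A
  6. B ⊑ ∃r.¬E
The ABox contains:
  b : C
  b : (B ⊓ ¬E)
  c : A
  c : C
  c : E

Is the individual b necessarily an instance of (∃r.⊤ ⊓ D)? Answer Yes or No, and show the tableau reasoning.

1. b : (∃r.⊤ ⊓ D)?  L(b) = {C, (B ⊓ ¬E)} ∪ {(∀r.⊥ ⊔ ¬D)}
   apply at b: (B ⊓ ¬E)⊑∃r.⊤; B⊑∃r.¬E
   open: L(b) ⊇ {B, C, ¬A, ¬D, ¬E, …} (+ ∃-successors) — b ∉ (∃r.⊤ ⊓ D) possible
2. Hence b : (∃r.⊤ ⊓ D): not entailed.

No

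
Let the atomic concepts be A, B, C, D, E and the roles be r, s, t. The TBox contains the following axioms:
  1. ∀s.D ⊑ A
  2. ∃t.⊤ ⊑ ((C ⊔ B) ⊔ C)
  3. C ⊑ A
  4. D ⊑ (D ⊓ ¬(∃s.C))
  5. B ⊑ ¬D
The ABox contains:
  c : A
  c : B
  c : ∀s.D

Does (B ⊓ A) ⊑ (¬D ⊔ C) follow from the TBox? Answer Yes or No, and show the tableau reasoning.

Yes

1. (B ⊓ A) ⊑ (¬D ⊔ C)  ⇔  ((B ⊓ A) ⊓ (D ⊓ ¬C)) unsat w.r.t. T
   all branches close; clash {D, ¬D} at x₀
2. Hence (B ⊓ A) ⊑ (¬D ⊔ C): entailed.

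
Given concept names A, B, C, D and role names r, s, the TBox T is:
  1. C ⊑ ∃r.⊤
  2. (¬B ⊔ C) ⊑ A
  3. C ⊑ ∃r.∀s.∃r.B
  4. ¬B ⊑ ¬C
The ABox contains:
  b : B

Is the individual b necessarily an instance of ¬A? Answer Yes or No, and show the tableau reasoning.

1. b : ¬A?  L(b) = {B} ∪ {A}
   open: L(b) ⊇ {A, B, ¬C} — b ∉ ¬A possible
2. Hence b : ¬A: not entailed.

No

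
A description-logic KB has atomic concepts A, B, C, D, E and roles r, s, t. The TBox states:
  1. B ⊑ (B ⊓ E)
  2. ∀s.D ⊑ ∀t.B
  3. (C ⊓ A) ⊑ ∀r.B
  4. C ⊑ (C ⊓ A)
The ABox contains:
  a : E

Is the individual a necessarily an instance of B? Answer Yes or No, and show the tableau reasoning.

1. a : B?  L(a) = {E} ∪ {¬B}
   open: L(a) ⊇ {E, ¬B, ¬C, ∃s.¬D} (+ ∃-successors) — a ∉ B possible
2. Hence a : B: not entailed.

No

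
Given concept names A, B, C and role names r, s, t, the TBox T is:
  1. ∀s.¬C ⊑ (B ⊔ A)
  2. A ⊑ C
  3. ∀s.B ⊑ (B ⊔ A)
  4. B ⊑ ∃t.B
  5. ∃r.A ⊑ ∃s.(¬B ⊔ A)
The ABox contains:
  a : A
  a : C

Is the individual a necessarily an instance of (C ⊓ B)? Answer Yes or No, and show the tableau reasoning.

No

1. a : (C ⊓ B)?  L(a) = {A, C} ∪ {(¬C ⊔ ¬B)}
   open: L(a) ⊇ {A, C, ¬B, ∀r.¬A, ∃s.C, …} (+ ∃-successors) — a ∉ (C ⊓ B) possible
2. Hence a : (C ⊓ B): not entailed.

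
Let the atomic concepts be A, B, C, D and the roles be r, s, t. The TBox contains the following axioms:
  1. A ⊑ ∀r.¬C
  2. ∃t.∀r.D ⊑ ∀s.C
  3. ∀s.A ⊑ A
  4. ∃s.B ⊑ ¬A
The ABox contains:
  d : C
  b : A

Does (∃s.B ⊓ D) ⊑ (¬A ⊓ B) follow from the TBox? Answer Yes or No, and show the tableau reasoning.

1. (∃s.B ⊓ D) ⊑ (¬A ⊓ B)  ⇔  ((∃s.B ⊓ D) ⊓ (A ⊔ ¬B)) unsat w.r.t. T
   apply at x₀: ∃s.B⊑¬A
   open: L(x₀) ⊇ {D, ¬A, ¬B, ∀t.∃r.¬D, ∃s.B, …} (+ ∃-successors)
2. Hence (∃s.B ⊓ D) ⊑ (¬A ⊓ B): not entailed.

No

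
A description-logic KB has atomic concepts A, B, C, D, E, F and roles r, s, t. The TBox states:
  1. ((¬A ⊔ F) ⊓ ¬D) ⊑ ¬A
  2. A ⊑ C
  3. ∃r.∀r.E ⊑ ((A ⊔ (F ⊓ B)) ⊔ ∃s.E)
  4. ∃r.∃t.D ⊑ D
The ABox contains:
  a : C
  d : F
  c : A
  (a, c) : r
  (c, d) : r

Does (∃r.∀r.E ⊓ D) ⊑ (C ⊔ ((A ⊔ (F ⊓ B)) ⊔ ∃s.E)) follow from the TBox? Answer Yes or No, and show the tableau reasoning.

1. (∃r.∀r.E ⊓ D) ⊑ (C ⊔ ((A ⊔ (F ⊓ B)) ⊔ ∃s.E))  ⇔  ((∃r.∀r.E ⊓ D) ⊓ (¬C ⊓ ((¬A ⊓ (¬F ⊔ ¬B)) ⊓ ∀s.¬E))) unsat w.r.t. T
   all branches close; clash {E, ¬E} at an ∃-successor
2. Hence (∃r.∀r.E ⊓ D) ⊑ (C ⊔ ((A ⊔ (F ⊓ B)) ⊔ ∃s.E)): entailed.

Yes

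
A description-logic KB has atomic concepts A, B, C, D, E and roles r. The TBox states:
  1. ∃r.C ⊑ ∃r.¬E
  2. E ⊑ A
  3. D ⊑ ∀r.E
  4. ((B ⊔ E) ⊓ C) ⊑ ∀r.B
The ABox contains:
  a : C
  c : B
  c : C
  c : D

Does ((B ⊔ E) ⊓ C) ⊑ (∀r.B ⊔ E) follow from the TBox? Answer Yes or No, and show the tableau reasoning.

Yes

1. ((B ⊔ E) ⊓ C) ⊑ (∀r.B ⊔ E)  ⇔  (((B ⊔ E) ⊓ C) ⊓ (∃r.¬B ⊓ ¬E)) unsat w.r.t. T
   all branches close; clash {E, ¬E} at x₀
2. Hence ((B ⊔ E) ⊓ C) ⊑ (∀r.B ⊔ E): entailed.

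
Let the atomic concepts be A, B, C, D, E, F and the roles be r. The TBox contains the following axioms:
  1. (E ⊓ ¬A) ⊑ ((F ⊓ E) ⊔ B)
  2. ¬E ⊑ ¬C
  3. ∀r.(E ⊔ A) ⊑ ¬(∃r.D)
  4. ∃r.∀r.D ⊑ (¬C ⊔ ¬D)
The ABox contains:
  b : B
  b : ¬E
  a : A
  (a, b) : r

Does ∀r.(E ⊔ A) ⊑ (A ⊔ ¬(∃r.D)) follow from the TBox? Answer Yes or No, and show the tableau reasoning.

1. ∀r.(E ⊔ A) ⊑ (A ⊔ ¬(∃r.D))  ⇔  (∀r.(E ⊔ A) ⊓ (¬A ⊓ ∃r.D)) unsat w.r.t. T
   all branches close; clash {D, ¬D} at an ∃-successor
2. Hence ∀r.(E ⊔ A) ⊑ (A ⊔ ¬(∃r.D)): entailed.

Yes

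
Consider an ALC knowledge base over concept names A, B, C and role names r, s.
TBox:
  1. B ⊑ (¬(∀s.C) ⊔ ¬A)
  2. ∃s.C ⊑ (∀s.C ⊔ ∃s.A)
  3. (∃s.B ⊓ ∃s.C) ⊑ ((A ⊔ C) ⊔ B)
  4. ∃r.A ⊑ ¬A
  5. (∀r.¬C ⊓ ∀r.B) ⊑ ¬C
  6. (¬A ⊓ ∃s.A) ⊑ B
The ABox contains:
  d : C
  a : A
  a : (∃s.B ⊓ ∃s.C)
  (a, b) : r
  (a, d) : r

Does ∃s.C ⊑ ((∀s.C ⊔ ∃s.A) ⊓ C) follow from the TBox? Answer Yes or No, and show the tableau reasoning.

1. ∃s.C ⊑ ((∀s.C ⊔ ∃s.A) ⊓ C)  ⇔  (∃s.C ⊓ ((∃s.¬C ⊓ ∀s.¬A) ⊔ ¬C)) unsat w.r.t. T
   apply at x₀: ∃s.C⊑(∀s.C ⊔ ∃s.A)
   open: L(x₀) ⊇ {A, ¬B, ¬C, ∀r.¬A, ∀s.C, …} (+ ∃-successors)
2. Hence ∃s.C ⊑ ((∀s.C ⊔ ∃s.A) ⊓ C): not entailed.

No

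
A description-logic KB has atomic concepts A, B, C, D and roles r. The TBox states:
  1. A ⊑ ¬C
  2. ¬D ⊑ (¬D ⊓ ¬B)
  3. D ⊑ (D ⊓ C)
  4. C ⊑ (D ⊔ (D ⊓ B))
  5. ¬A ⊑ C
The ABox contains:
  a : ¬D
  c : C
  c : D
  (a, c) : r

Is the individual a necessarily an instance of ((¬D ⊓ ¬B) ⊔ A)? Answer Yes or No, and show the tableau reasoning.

1. a : ((¬D ⊓ ¬B) ⊔ A)?  L(a) = {¬D} ∪ {((D ⊔ B) ⊓ ¬A)}
   clash {B, ¬B} at a — a ∈ ((¬D ⊓ ¬B) ⊔ A)
2. Hence a : ((¬D ⊓ ¬B) ⊔ A): entailed.

Yes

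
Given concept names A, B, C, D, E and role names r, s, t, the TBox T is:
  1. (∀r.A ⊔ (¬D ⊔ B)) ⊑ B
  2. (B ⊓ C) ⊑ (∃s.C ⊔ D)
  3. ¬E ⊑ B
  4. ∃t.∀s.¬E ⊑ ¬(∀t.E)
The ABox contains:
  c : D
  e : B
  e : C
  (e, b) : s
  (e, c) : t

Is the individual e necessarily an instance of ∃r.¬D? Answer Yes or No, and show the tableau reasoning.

No

1. e : ∃r.¬D?  L(e) = {B, C} ∪ {∀r.D}
   open: L(e) ⊇ {B, C, ∀r.D, ∀t.∃s.E, ∃s.C} (+ ∃-successors) — e ∉ ∃r.¬D possible
2. Hence e : ∃r.¬D: not entailed.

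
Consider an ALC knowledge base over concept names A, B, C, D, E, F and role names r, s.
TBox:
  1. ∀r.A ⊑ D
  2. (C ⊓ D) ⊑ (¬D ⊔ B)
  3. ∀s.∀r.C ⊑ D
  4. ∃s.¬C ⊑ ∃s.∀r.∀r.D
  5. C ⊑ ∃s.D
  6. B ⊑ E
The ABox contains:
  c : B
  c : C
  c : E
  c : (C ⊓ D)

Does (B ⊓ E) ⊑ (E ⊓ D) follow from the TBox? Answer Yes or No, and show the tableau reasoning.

No

1. (B ⊓ E) ⊑ (E ⊓ D)  ⇔  ((B ⊓ E) ⊓ (¬E ⊔ ¬D)) unsat w.r.t. T
   open: L(x₀) ⊇ {B, E, ¬C, ¬D, ∀s.C, …} (+ ∃-successors)
2. Hence (B ⊓ E) ⊑ (E ⊓ D): not entailed.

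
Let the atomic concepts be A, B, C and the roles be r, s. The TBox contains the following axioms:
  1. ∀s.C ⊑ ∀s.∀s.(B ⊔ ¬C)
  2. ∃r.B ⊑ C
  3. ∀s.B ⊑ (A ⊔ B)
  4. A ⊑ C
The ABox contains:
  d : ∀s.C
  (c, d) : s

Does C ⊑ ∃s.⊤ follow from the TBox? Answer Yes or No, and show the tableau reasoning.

1. C ⊑ ∃s.⊤  ⇔  (C ⊓ ∀s.⊥) unsat w.r.t. T
   open: L(x₀) ⊇ {A, C, ∀s.∀s.(B ⊔ ¬C), ∀s.⊥}
2. Hence C ⊑ ∃s.⊤: not entailed.

No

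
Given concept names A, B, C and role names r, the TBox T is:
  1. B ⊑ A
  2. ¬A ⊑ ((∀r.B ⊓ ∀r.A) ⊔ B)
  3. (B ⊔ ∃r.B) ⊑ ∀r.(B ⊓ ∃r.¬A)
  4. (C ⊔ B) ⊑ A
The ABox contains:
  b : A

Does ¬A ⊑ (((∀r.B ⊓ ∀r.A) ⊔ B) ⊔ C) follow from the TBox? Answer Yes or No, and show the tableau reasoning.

1. ¬A ⊑ (((∀r.B ⊓ ∀r.A) ⊔ B) ⊔ C)  ⇔  (¬A ⊓ (((∃r.¬B ⊔ ∃r.¬A) ⊓ ¬B) ⊓ ¬C)) unsat w.r.t. T
   all branches close; clash {A, ¬A} at x₀
2. Hence ¬A ⊑ (((∀r.B ⊓ ∀r.A) ⊔ B) ⊔ C): entailed.

Yes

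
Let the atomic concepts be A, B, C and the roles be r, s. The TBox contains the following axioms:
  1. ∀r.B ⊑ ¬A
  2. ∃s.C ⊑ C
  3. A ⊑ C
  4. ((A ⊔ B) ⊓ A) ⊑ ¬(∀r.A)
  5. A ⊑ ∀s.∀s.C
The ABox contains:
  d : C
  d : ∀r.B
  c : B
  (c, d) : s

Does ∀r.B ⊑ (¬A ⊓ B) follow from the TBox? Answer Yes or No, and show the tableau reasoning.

No

1. ∀r.B ⊑ (¬A ⊓ B)  ⇔  (∀r.B ⊓ (A ⊔ ¬B)) unsat w.r.t. T
   apply at x₀: ∀r.B⊑¬A
   open: L(x₀) ⊇ {¬A, ¬B, ∀r.B, ∀s.¬C}
2. Hence ∀r.B ⊑ (¬A ⊓ B): not entailed.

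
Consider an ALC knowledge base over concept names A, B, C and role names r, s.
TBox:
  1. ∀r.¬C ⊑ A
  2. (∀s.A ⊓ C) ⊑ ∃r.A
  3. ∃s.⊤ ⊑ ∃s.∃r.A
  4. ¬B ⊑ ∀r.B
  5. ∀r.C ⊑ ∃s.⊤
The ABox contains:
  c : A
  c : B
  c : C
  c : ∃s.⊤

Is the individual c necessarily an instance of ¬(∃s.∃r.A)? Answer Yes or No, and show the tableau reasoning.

No

1. c : ¬(∃s.∃r.A)?  L(c) = {A, B, C, ∃s.⊤} ∪ {∃s.∃r.A}
   open: L(c) ⊇ {A, B, C, ∃s.¬A, ∃s.∃r.A, …} (+ ∃-successors) — c ∉ ¬(∃s.∃r.A) possible
2. Hence c : ¬(∃s.∃r.A): not entailed.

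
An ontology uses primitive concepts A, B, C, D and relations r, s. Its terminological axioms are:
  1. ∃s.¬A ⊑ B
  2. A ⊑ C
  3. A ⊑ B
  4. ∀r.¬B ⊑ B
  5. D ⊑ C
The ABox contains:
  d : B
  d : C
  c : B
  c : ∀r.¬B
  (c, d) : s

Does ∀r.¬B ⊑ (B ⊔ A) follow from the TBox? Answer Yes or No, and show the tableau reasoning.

Yes

1. ∀r.¬B ⊑ (B ⊔ A)  ⇔  (∀r.¬B ⊓ (¬B ⊓ ¬A)) unsat w.r.t. T
   all branches close; clash {B, ¬B} at x₀
2. Hence ∀r.¬B ⊑ (B ⊔ A): entailed.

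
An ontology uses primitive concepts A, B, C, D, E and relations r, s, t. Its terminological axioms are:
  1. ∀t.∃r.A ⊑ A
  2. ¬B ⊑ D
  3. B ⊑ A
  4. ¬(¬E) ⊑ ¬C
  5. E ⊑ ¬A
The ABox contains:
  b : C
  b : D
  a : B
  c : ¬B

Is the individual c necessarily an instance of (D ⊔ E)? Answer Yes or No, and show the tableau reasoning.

Yes

1. c : (D ⊔ E)?  L(c) = {¬B} ∪ {(¬D ⊓ ¬E)}
   clash {D, ¬D} at c — c ∈ (D ⊔ E)
2. Hence c : (D ⊔ E): entailed.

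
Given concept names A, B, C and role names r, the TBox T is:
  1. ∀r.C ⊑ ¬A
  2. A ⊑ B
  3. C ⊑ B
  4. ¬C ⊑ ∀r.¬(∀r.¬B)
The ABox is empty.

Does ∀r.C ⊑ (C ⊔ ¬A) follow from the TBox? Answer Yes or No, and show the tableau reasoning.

Yes

1. ∀r.C ⊑ (C ⊔ ¬A)  ⇔  (∀r.C ⊓ (¬C ⊓ A)) unsat w.r.t. T
   all branches close; clash {A, ¬A} at x₀
2. Hence ∀r.C ⊑ (C ⊔ ¬A): entailed.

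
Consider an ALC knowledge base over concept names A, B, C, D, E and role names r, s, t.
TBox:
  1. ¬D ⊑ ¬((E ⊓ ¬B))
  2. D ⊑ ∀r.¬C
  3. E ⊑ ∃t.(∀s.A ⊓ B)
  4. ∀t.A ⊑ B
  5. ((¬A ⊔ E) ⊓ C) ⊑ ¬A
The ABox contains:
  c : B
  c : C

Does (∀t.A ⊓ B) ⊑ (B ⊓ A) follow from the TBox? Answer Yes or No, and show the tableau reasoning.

No

1. (∀t.A ⊓ B) ⊑ (B ⊓ A)  ⇔  ((∀t.A ⊓ B) ⊓ (¬B ⊔ ¬A)) unsat w.r.t. T
   open: L(x₀) ⊇ {B, D, ¬A, ¬E, ∀r.¬C, …}
2. Hence (∀t.A ⊓ B) ⊑ (B ⊓ A): not entailed.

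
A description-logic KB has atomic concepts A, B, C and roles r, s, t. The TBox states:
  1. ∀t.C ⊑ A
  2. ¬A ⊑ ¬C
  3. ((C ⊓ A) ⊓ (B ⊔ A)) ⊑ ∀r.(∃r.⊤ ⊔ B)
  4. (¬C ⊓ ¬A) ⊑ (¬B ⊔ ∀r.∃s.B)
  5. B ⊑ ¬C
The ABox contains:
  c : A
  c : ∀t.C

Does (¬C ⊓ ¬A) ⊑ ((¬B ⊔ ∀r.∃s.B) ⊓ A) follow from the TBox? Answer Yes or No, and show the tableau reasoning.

1. (¬C ⊓ ¬A) ⊑ ((¬B ⊔ ∀r.∃s.B) ⊓ A)  ⇔  ((¬C ⊓ ¬A) ⊓ ((B ⊓ ∃r.∀s.¬B) ⊔ ¬A)) unsat w.r.t. T
   apply at x₀: (¬C ⊓ ¬A)⊑(¬B ⊔ ∀r.∃s.B)
   open: L(x₀) ⊇ {¬A, ¬B, ¬C, ∃t.¬C} (+ ∃-successors)
2. Hence (¬C ⊓ ¬A) ⊑ ((¬B ⊔ ∀r.∃s.B) ⊓ A): not entailed.

No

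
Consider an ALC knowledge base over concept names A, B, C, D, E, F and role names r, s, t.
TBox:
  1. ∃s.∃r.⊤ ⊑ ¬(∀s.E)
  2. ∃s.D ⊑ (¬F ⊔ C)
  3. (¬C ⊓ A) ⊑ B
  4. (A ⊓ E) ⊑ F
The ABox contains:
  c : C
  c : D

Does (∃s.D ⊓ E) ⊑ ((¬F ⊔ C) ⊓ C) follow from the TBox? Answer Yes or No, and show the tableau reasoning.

1. (∃s.D ⊓ E) ⊑ ((¬F ⊔ C) ⊓ C)  ⇔  ((∃s.D ⊓ E) ⊓ ((F ⊓ ¬C) ⊔ ¬C)) unsat w.r.t. T
   apply at x₀: ∃s.D⊑(¬F ⊔ C)
   open: L(x₀) ⊇ {E, ¬A, ¬C, ¬F, ∀s.∀r.⊥, …} (+ ∃-successors)
2. Hence (∃s.D ⊓ E) ⊑ ((¬F ⊔ C) ⊓ C): not entailed.

No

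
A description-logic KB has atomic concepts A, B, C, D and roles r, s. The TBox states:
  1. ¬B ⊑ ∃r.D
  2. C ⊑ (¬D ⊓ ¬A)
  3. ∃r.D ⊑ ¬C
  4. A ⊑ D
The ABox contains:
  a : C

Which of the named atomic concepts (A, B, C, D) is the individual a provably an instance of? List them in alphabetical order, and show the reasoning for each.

1. a : A?  L(a) = {C} ∪ {¬A}
   apply at a: C⊑(¬D ⊓ ¬A)
   open: L(a) ⊇ {B, C, ¬A, ¬D, ∀r.¬D} — a ∉ A possible
2. a : B?  L(a) = {C} ∪ {¬B}
   clash {D, ¬D} at a — a ∈ B
3. a : C?  L(a) = {C} ∪ {¬C}
   clash {C, ¬C} at a — a ∈ C
4. a : D?  L(a) = {C} ∪ {¬D}
   apply at a: C⊑(¬D ⊓ ¬A)
   open: L(a) ⊇ {B, C, ¬A, ¬D, ∀r.¬D} — a ∉ D possible
5. Entailed for a: {B, C}

{B, C}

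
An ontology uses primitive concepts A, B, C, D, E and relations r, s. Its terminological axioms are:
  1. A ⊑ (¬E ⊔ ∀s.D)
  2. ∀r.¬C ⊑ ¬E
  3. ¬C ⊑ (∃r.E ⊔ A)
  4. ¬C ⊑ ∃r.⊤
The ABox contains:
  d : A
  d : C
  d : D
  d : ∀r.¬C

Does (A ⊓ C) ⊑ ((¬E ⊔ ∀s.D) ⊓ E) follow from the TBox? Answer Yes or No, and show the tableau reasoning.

1. (A ⊓ C) ⊑ ((¬E ⊔ ∀s.D) ⊓ E)  ⇔  ((A ⊓ C) ⊓ ((E ⊓ ∃s.¬D) ⊔ ¬E)) unsat w.r.t. T
   apply at x₀: A⊑(¬E ⊔ ∀s.D)
   open: L(x₀) ⊇ {A, C, ¬E, ∃r.C} (+ ∃-successors)
2. Hence (A ⊓ C) ⊑ ((¬E ⊔ ∀s.D) ⊓ E): not entailed.

No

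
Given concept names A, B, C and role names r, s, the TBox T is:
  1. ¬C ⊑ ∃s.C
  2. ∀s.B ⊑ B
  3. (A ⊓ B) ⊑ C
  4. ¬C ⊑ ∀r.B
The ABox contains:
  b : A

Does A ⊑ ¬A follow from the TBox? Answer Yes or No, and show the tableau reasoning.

1. A ⊑ ¬A  ⇔  (A ⊓ A) unsat w.r.t. T
   open: L(x₀) ⊇ {A, C, ∃s.¬B} (+ ∃-successors)
2. Hence A ⊑ ¬A: not entailed.

No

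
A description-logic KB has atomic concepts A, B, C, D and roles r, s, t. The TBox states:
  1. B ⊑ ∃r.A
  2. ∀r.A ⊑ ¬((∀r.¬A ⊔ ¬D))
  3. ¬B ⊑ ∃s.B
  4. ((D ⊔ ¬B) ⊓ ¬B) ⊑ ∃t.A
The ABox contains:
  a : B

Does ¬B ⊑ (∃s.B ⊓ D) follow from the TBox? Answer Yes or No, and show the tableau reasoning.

No

1. ¬B ⊑ (∃s.B ⊓ D)  ⇔  (¬B ⊓ (∀s.¬B ⊔ ¬D)) unsat w.r.t. T
   apply at x₀: ¬B⊑∃s.B
   open: L(x₀) ⊇ {¬B, ¬D, ∃r.¬A, ∃s.B, ∃t.A} (+ ∃-successors)
2. Hence ¬B ⊑ (∃s.B ⊓ D): not entailed.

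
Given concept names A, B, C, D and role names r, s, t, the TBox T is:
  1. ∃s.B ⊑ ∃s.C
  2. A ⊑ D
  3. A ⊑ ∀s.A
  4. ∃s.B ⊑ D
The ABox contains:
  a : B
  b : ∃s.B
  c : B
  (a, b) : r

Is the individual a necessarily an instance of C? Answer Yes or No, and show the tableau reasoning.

1. a : C?  L(a) = {B} ∪ {¬C}
   open: L(a) ⊇ {B, ¬A, ¬C, ∀s.¬B} — a ∉ C possible
2. Hence a : C: not entailed.

No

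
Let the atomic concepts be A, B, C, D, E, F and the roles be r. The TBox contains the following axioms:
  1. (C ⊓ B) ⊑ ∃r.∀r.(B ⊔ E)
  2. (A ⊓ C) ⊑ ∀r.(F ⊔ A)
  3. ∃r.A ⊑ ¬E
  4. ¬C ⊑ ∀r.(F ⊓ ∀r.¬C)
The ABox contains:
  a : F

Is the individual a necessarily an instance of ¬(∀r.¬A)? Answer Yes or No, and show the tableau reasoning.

1. a : ¬(∀r.¬A)?  L(a) = {F} ∪ {∀r.¬A}
   open: L(a) ⊇ {F, ¬A, ¬C, ∀r.(F ⊓ ∀r.¬C), ∀r.¬A} — a ∉ ¬(∀r.¬A) possible
2. Hence a : ¬(∀r.¬A): not entailed.

No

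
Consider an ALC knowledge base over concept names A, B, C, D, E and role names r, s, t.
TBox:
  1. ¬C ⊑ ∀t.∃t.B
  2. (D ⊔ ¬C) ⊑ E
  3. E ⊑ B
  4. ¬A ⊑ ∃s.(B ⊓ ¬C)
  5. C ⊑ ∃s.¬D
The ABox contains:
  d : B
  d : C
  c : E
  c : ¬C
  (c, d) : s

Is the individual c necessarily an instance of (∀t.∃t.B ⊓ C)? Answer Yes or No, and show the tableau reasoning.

No

1. c : (∀t.∃t.B ⊓ C)?  L(c) = {E, ¬C} ∪ {(∃t.∀t.¬B ⊔ ¬C)}
   apply at c: ¬C⊑∀t.∃t.B; E⊑B
   open: L(c) ⊇ {A, B, E, ¬C, ∀t.∃t.B} — c ∉ (∀t.∃t.B ⊓ C) possible
2. Hence c : (∀t.∃t.B ⊓ C): not entailed.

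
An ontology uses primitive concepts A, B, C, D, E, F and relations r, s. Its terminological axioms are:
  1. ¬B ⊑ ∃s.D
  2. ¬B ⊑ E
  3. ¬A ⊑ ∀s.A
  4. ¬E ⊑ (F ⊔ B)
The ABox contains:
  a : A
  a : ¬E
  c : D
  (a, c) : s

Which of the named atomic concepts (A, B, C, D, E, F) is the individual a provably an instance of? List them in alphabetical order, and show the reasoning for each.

{A, B}

1. a : A?  L(a) = {A, ¬E} ∪ {¬A}
   clash {A, ¬A} at a — a ∈ A
2. a : B?  L(a) = {A, ¬E} ∪ {¬B}
   clash {E, ¬E} at a — a ∈ B
3. a : C?  L(a) = {A, ¬E} ∪ {¬C}
   apply at a: ¬E⊑(F ⊔ B)
   open: L(a) ⊇ {A, B, ¬C, ¬E} — a ∉ C possible
4. a : D?  L(a) = {A, ¬E} ∪ {¬D}
   apply at a: ¬E⊑(F ⊔ B)
   open: L(a) ⊇ {A, B, ¬D, ¬E} — a ∉ D possible
5. a : E?  L(a) = {A, ¬E} ∪ {¬E}
   apply at a: ¬E⊑(F ⊔ B)
   open: L(a) ⊇ {A, B, ¬E} — a ∉ E possible
6. a : F?  L(a) = {A, ¬E} ∪ {¬F}
   apply at a: ¬E⊑(F ⊔ B)
   open: L(a) ⊇ {A, B, ¬E, ¬F} — a ∉ F possible
7. Entailed for a: {A, B}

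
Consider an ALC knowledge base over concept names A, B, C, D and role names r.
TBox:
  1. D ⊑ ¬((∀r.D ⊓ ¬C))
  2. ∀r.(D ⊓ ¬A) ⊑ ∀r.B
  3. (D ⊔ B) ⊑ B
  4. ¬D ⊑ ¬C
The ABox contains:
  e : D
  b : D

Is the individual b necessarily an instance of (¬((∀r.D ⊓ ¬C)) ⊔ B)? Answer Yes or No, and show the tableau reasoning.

Yes

1. b : (¬((∀r.D ⊓ ¬C)) ⊔ B)?  L(b) = {D} ∪ {((∀r.D ⊓ ¬C) ⊓ ¬B)}
   clash {B, ¬B} at b — b ∈ (¬((∀r.D ⊓ ¬C)) ⊔ B)
2. Hence b : (¬((∀r.D ⊓ ¬C)) ⊔ B): entailed.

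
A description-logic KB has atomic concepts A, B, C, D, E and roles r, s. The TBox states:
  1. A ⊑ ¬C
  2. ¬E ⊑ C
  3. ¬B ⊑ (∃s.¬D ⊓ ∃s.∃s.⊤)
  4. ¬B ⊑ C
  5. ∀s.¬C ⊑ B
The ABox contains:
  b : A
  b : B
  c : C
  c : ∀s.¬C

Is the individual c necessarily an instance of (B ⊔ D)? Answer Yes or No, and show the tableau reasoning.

1. c : (B ⊔ D)?  L(c) = {C, ∀s.¬C} ∪ {(¬B ⊓ ¬D)}
   clash {C, ¬C} at c — c ∈ (B ⊔ D)
2. Hence c : (B ⊔ D): entailed.

Yes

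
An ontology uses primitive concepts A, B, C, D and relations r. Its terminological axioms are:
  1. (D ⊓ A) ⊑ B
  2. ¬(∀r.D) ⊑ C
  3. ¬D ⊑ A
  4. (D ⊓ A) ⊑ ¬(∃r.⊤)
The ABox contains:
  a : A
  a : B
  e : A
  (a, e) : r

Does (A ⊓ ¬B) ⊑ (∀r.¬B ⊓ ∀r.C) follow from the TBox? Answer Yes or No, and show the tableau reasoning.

No

1. (A ⊓ ¬B) ⊑ (∀r.¬B ⊓ ∀r.C)  ⇔  ((A ⊓ ¬B) ⊓ (∃r.B ⊔ ∃r.¬C)) unsat w.r.t. T
   open: L(x₀) ⊇ {A, ¬B, ¬D, ∀r.D, ∃r.B} (+ ∃-successors)
2. Hence (A ⊓ ¬B) ⊑ (∀r.¬B ⊓ ∀r.C): not entailed.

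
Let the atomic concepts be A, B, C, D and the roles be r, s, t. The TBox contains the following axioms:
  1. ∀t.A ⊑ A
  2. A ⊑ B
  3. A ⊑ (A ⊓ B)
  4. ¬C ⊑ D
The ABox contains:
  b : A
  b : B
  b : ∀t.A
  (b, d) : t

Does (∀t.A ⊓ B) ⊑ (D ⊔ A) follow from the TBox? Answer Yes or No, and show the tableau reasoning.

Yes

1. (∀t.A ⊓ B) ⊑ (D ⊔ A)  ⇔  ((∀t.A ⊓ B) ⊓ (¬D ⊓ ¬A)) unsat w.r.t. T
   all branches close; clash {D, ¬D} at x₀
2. Hence (∀t.A ⊓ B) ⊑ (D ⊔ A): entailed.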